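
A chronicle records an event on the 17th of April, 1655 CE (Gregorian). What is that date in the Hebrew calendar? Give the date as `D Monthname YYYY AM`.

Both dates share Julian Day Number 2325643; in the Hebrew calendar that is 10 Nisan 5415 AM.

10 Nisan 5415 AM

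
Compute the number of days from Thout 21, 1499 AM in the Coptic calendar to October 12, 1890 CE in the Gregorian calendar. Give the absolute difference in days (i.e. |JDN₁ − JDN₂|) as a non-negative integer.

39459

JDN of the first date = 2372194.
JDN of the second date = 2411653.
|2411653 − 2372194| = 39459.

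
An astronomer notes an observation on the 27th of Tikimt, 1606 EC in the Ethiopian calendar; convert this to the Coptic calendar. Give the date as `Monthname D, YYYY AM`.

The source date corresponds to 3 November 1613 in the Gregorian calendar (JDN 2310503).
That day falls on 27 Paopi 1330 AM in the Coptic calendar.

Paopi 27, 1330 AM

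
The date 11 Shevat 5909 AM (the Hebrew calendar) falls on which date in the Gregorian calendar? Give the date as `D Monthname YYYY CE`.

Julian Day Number of the source date = 2505985.
Converting JDN 2505985 to the Gregorian calendar gives 19 January 2149 CE.

19 January 2149 CE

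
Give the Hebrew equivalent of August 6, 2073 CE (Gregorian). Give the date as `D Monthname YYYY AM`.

3 Av 5833 AM

Both dates share Julian Day Number 2478426; in the Hebrew calendar that is 3 Av 5833 AM.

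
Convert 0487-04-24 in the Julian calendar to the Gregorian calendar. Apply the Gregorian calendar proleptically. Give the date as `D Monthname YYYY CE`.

The Julian–Gregorian offset here is 1 day (Julian trailing).
24 April 487 Julian + 1 day → 25 April 487 Gregorian.

25 April 487 CE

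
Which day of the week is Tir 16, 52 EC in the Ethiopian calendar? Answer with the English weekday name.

In the proleptic Gregorian calendar this is 10 January 60 (JDN 1742984).
Since JDN mod 7 = 5 (0 = Monday), the day is Saturday.

Saturday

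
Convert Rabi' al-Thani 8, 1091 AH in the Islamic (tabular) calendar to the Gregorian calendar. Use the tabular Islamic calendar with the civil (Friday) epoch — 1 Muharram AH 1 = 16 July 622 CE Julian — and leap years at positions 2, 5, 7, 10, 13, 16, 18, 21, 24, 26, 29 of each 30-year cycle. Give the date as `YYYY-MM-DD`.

1680-05-08

Both dates share Julian Day Number 2334796; in the Gregorian calendar that is 8 May 1680 CE.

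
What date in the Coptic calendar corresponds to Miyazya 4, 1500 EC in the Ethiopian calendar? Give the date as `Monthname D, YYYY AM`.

Parmouti 4, 1224 AM

Julian Day Number of the source date = 2271944.
Converting JDN 2271944 to the Coptic calendar gives 4 Parmouti 1224 AM.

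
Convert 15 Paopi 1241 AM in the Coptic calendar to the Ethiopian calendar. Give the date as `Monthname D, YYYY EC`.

Tikimt 15, 1517 EC

Both dates share Julian Day Number 2277984; in the Ethiopian calendar that is 15 Tikimt 1517 EC.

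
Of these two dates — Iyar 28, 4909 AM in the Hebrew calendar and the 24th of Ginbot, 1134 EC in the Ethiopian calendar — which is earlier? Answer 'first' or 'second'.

second

Converting both to JDN: 2140858 vs 2138312; the smaller is the second.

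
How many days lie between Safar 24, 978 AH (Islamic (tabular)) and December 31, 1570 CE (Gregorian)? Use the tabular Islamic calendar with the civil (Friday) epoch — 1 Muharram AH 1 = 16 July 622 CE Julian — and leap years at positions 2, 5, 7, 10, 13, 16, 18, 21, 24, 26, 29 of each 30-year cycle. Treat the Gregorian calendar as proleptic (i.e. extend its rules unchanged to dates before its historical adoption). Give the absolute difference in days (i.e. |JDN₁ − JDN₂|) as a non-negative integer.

146

JDN of the first date = 2294709.
JDN of the second date = 2294855.
|2294855 − 2294709| = 146.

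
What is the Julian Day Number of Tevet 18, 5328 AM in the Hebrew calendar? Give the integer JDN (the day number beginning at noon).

Equivalently 30 December 1567 (proleptic Gregorian).
JDN 2451545 is 1 January 2000 CE (Gregorian); the target day is −157787 days from there, so JDN = 2293758.

2293758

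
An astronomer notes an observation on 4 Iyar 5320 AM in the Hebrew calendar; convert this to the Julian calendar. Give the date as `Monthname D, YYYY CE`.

April 30, 1560 CE

Both dates share Julian Day Number 2290968; in the Julian calendar that is 30 April 1560 CE.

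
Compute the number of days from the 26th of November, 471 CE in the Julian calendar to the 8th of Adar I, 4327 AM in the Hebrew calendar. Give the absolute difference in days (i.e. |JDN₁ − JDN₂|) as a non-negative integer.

34767

First date → JDN 1893420; second date → JDN 1928187.
The interval is |1893420 − 1928187| = 34767 days.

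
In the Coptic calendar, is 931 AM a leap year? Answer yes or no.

931 mod 4 = 3; in the Coptic calendar a year is leap when year mod 4 = 3, so it is a leap year.

yes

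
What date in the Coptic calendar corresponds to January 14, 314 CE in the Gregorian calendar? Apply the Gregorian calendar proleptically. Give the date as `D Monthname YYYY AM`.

Julian Day Number of the source date = 1835759.
Converting JDN 1835759 to the Coptic calendar gives 18 Tobi 30 AM.

18 Tobi 30 AM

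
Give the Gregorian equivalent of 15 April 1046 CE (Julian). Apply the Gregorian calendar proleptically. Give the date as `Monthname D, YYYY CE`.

The Julian–Gregorian offset here is 6 days (Julian trailing).
15 April 1046 Julian + 6 days → 21 April 1046 Gregorian.

April 21, 1046 CE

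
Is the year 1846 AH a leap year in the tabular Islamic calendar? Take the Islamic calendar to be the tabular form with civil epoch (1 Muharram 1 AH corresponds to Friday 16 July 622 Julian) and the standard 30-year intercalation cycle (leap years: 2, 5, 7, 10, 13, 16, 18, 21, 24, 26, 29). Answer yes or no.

Year 1846 AH is year 16 of its 30-year cycle; leap positions are 2, 5, 7, 10, 13, 16, 18, 21, 24, 26, 29, so it is a leap year (355 days).

yes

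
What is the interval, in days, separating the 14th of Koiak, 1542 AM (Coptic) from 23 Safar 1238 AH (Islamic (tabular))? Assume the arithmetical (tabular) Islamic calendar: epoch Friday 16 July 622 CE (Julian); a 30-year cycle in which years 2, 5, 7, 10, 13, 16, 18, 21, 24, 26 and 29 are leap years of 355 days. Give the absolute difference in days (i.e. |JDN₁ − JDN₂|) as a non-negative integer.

1139

JDN of the first date = 2387983.
JDN of the second date = 2386844.
|2386844 − 2387983| = 1139.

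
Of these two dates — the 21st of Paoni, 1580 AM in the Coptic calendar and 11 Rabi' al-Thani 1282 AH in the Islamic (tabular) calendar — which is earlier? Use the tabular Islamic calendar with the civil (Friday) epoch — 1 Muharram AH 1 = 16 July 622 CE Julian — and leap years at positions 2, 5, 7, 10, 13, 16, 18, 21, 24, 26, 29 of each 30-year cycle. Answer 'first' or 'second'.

Converting both to JDN: 2402050 vs 2402483; the smaller is the first.

first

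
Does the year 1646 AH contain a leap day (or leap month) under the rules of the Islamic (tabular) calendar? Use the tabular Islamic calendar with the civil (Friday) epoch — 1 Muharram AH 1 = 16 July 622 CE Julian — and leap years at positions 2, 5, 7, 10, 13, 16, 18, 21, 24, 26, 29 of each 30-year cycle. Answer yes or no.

yes

Year 1646 AH is year 26 of its 30-year cycle; leap positions are 2, 5, 7, 10, 13, 16, 18, 21, 24, 26, 29, so it is a leap year (355 days).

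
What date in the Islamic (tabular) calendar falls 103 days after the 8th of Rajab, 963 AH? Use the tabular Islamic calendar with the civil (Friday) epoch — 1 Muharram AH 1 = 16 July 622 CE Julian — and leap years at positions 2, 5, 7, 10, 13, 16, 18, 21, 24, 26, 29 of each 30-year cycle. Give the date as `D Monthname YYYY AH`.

JDN of the 8th of Rajab, 963 AH = 2289525.
2289525 + 103 = 2289628.
JDN 2289628 in the tabular Islamic calendar is 22 Shawwal 963 AH.

22 Shawwal 963 AH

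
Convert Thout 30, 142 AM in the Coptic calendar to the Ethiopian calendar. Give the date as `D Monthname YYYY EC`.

Julian Day Number of the source date = 1876559.
Converting JDN 1876559 to the Ethiopian calendar gives 30 Meskerem 418 EC.

30 Meskerem 418 EC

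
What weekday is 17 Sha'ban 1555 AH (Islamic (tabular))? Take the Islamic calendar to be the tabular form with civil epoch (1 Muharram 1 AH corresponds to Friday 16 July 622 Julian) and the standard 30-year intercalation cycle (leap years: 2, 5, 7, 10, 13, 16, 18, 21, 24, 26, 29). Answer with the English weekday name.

Sunday

Equivalently 19 November 2130 Gregorian, JDN 2499349.
Since JDN mod 7 = 6 (0 = Monday), the day is Sunday.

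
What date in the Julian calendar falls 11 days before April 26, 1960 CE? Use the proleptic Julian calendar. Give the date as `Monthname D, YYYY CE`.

JDN of April 26, 1960 CE = 2437064.
2437064 − 11 = 2437053.
JDN 2437053 in the Julian calendar is April 15, 1960 CE.

April 15, 1960 CE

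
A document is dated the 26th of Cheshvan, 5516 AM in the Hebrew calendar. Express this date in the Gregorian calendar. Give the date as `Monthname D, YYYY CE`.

October 31, 1755 CE

Julian Day Number of the source date = 2362364.
Converting JDN 2362364 to the Gregorian calendar gives 31 October 1755 CE.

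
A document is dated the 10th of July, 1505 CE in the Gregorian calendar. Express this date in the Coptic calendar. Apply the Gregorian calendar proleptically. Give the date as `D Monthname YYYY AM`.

6 Epip 1221 AM

Julian Day Number of the source date = 2270940.
Converting JDN 2270940 to the Coptic calendar gives 6 Epip 1221 AM.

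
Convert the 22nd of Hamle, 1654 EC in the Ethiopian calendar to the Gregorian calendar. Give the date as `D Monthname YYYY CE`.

26 July 1662 CE

Julian Day Number of the source date = 2328300.
Converting JDN 2328300 to the Gregorian calendar gives 26 July 1662 CE.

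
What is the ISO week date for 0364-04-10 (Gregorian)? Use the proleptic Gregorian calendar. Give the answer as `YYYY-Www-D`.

0364-W15-5

The weekday is Friday (ISO weekday 5).
That Friday belongs to ISO week 15 of ISO year 364.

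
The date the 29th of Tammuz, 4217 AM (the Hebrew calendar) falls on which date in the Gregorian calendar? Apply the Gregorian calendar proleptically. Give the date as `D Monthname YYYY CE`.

Julian Day Number of the source date = 1888165.
Converting JDN 1888165 to the Gregorian calendar gives 8 July 457 CE.

8 July 457 CE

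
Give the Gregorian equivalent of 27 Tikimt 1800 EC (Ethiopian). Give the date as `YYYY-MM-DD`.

Both dates share Julian Day Number 2381362; in the Gregorian calendar that is 6 November 1807 CE.

1807-11-06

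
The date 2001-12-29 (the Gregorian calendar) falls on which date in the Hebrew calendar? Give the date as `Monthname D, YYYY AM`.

Both dates share Julian Day Number 2452273; in the Hebrew calendar that is 14 Tevet 5762 AM.

Tevet 14, 5762 AM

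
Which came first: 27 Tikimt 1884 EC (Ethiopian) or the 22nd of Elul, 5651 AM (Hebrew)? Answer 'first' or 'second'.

The two dates have Julian Day Numbers 2412043 and 2412001 respectively.
Since 2412001 < 2412043, the second date comes first.

second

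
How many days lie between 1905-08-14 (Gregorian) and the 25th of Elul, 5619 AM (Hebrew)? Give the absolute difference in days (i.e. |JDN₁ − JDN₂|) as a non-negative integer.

16760

JDN of the first date = 2417072.
JDN of the second date = 2400312.
|2400312 − 2417072| = 16760.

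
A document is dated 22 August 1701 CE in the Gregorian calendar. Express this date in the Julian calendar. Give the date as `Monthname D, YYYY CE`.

For dates in this range the Gregorian date is 11 days ahead of the Julian.
22 August 1701 Gregorian − 11 days → 11 August 1701 Julian.

August 11, 1701 CE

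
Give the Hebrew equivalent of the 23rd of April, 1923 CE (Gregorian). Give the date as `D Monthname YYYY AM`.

7 Iyar 5683 AM

Julian Day Number of the source date = 2423533.
Converting JDN 2423533 to the Hebrew calendar gives 7 Iyar 5683 AM.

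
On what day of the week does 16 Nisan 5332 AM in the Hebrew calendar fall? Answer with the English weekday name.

Sunday

In the proleptic Gregorian calendar this is 9 April 1572 (JDN 2295320).
JDN 2295320 mod 7 = 6, and JDN 0 was a Monday, so this is a Sunday.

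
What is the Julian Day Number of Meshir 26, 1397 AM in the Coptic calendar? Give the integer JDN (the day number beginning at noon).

Equivalently 2 March 1681 (Gregorian).
JDN 2400001 is 17 November 1858 CE (Gregorian), MJD 0; the target day is −64907 days from there, so JDN = 2335094.

2335094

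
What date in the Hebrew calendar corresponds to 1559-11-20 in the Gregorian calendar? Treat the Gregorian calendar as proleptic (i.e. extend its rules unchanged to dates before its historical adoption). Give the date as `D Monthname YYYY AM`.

10 Kislev 5320 AM

Both dates share Julian Day Number 2290796; in the Hebrew calendar that is 10 Kislev 5320 AM.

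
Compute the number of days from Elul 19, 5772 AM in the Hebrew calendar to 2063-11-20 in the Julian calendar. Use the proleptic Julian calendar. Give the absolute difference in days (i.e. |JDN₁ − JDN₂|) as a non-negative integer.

JDN of the first date = 2456177.
JDN of the second date = 2474892.
|2474892 − 2456177| = 18715.

18715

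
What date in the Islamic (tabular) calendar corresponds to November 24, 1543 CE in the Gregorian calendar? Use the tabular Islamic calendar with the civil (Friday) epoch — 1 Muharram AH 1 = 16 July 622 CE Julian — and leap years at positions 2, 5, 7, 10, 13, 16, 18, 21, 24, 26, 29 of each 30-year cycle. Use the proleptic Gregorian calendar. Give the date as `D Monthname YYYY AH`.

Both dates share Julian Day Number 2284956; in the tabular Islamic calendar that is 16 Sha'ban 950 AH.

16 Sha'ban 950 AH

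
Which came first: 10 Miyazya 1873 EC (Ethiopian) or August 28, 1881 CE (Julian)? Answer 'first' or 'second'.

first

Converting both to JDN: 2408188 vs 2408333; the smaller is the first.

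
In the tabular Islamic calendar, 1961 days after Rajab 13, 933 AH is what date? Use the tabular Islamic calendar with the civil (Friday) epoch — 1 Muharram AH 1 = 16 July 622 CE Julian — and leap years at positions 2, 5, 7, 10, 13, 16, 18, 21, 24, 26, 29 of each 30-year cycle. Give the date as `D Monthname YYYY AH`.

25 Muharram 939 AH

JDN of Rajab 13, 933 AH = 2278899.
2278899 + 1961 = 2280860.
JDN 2280860 in the tabular Islamic calendar is 25 Muharram 939 AH.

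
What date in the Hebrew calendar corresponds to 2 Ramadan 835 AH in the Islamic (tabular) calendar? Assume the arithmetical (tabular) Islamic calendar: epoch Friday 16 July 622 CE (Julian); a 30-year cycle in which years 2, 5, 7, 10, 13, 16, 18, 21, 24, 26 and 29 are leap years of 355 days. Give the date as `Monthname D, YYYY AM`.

Sivan 2, 5192 AM

The source date corresponds to 12 May 1432 in the proleptic Gregorian calendar (JDN 2244219).
That day falls on 2 Sivan 5192 AM in the Hebrew calendar.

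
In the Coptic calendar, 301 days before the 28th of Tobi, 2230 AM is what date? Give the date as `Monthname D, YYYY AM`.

JDN of the 28th of Tobi, 2230 AM = 2639319.
2639319 − 301 = 2639018.
JDN 2639018 in the Coptic calendar is Parmouti 2, 2229 AM.

Parmouti 2, 2229 AM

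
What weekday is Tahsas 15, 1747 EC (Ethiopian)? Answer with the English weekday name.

Sunday

Equivalently 22 December 1754 Gregorian, JDN 2362051.
2362051 ≡ 6 (mod 7); counting from Monday = 0 gives Sunday.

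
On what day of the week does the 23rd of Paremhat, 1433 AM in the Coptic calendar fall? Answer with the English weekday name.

Tuesday

This is JDN 2348270 (30 March 1717 Gregorian).
2348270 ≡ 1 (mod 7); counting from Monday = 0 gives Tuesday.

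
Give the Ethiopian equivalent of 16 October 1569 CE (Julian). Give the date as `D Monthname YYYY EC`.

19 Tikimt 1562 EC

Julian Day Number of the source date = 2294424.
Converting JDN 2294424 to the Ethiopian calendar gives 19 Tikimt 1562 EC.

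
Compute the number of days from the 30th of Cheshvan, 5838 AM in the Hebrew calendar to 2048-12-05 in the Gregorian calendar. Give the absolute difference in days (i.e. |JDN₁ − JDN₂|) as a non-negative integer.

10573

First date → JDN 2479989; second date → JDN 2469416.
The interval is |2479989 − 2469416| = 10573 days.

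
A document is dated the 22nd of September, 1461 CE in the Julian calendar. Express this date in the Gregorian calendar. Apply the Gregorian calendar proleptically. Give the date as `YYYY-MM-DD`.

The Julian–Gregorian offset here is 9 days (Julian trailing).
22 September 1461 Julian + 9 days → 1 October 1461 Gregorian.

1461-10-01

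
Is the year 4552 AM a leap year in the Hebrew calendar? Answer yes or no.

Hebrew year 4552 is year 11 of its 19-year Metonic cycle; leap years are at positions 3, 6, 8, 11, 14, 17, 19, so it is a leap year (13 months).

yes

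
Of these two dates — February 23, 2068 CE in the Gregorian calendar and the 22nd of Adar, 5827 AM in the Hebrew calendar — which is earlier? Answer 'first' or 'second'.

second

Converting both to JDN: 2476435 vs 2476084; the smaller is the second.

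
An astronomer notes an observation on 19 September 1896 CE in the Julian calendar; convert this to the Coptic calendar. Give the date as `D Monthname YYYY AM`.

The source date corresponds to 1 October 1896 in the Gregorian calendar (JDN 2413834).
That day falls on 22 Thout 1613 AM in the Coptic calendar.

22 Thout 1613 AM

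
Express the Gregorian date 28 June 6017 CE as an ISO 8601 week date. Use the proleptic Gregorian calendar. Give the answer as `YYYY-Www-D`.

The weekday is Wednesday (ISO weekday 3).
That Wednesday belongs to ISO week 26 of ISO year 6017.

6017-W26-3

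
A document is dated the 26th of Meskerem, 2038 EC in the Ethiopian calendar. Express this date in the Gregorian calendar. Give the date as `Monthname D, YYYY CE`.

Julian Day Number of the source date = 2468260.
Converting JDN 2468260 to the Gregorian calendar gives 6 October 2045 CE.

October 6, 2045 CE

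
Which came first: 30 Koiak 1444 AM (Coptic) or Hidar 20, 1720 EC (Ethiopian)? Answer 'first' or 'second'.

First date → JDN 2352205; second date → JDN 2352165.
JDN 2352165 < JDN 2352205, so the second date is earlier.

second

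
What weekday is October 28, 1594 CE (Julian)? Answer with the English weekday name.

Monday

This is JDN 2303567 (7 November 1594 Gregorian).
2303567 ≡ 0 (mod 7); counting from Monday = 0 gives Monday.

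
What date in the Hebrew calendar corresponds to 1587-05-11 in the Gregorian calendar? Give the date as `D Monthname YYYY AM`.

Both dates share Julian Day Number 2300830; in the Hebrew calendar that is 3 Iyar 5347 AM.

3 Iyar 5347 AM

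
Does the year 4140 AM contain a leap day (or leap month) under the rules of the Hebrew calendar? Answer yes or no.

yes

Hebrew year 4140 is year 17 of its 19-year Metonic cycle; leap years are at positions 3, 6, 8, 11, 14, 17, 19, so it is a leap year (13 months).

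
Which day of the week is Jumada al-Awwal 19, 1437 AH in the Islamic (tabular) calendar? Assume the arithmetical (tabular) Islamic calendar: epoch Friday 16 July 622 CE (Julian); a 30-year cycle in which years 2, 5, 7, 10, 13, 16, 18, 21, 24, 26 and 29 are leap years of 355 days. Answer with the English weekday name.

Sunday

In the Gregorian calendar this is 28 February 2016 (JDN 2457447).
Since JDN mod 7 = 6 (0 = Monday), the day is Sunday.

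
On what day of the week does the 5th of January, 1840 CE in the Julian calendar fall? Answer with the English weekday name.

Friday

This is JDN 2393122 (17 January 1840 Gregorian).
2393122 ≡ 4 (mod 7); counting from Monday = 0 gives Friday.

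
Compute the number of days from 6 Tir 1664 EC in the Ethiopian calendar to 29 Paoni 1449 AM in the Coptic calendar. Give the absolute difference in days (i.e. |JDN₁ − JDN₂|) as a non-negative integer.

JDN of the first date = 2331757.
JDN of the second date = 2354210.
|2354210 − 2331757| = 22453.

22453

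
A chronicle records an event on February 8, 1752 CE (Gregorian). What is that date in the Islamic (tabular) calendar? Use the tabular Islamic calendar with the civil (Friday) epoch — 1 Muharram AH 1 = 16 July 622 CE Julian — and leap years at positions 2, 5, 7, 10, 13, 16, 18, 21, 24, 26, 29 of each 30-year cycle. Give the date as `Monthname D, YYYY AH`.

Julian Day Number of the source date = 2361003.
Converting JDN 2361003 to the tabular Islamic calendar gives 22 Rabi' al-Awwal 1165 AH.

Rabi' al-Awwal 22, 1165 AH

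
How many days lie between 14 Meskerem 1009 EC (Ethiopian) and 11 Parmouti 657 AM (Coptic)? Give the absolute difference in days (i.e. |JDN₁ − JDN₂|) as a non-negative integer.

27552

First date → JDN 2092406; second date → JDN 2064854.
The interval is |2092406 − 2064854| = 27552 days.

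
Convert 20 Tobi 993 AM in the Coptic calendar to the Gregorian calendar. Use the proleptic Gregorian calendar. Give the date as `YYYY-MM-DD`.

Julian Day Number of the source date = 2187497.
Converting JDN 2187497 to the Gregorian calendar gives 22 January 1277 CE.

1277-01-22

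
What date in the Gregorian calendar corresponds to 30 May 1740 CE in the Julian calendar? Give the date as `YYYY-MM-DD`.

1740-06-10

For dates in this range the Gregorian date is 11 days ahead of the Julian.
30 May 1740 Julian + 11 days → 10 June 1740 Gregorian.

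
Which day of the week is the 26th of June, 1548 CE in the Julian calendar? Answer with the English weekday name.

Tuesday

In the proleptic Gregorian calendar this is 6 July 1548 (JDN 2286642).
Since JDN mod 7 = 1 (0 = Monday), the day is Tuesday.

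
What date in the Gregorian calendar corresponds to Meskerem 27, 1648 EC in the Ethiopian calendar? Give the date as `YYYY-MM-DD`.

Both dates share Julian Day Number 2325814; in the Gregorian calendar that is 5 October 1655 CE.

1655-10-05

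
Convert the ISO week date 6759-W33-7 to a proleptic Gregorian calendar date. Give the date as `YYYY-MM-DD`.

6759-08-16

ISO week 1 of 6759 is the week containing the first Thursday of 6759.
Week 33, day 7 (Sunday) lands on 6759-08-16.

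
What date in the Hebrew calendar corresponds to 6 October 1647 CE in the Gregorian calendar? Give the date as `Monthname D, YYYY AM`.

Tishrei 7, 5408 AM

Both dates share Julian Day Number 2322893; in the Hebrew calendar that is 7 Tishrei 5408 AM.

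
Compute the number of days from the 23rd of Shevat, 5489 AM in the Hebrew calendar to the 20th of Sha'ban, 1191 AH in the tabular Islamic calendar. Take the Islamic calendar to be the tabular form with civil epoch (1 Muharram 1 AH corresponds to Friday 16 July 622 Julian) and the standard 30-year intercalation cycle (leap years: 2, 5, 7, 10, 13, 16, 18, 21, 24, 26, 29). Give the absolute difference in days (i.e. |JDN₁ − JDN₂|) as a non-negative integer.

17775

JDN of the first date = 2352587.
JDN of the second date = 2370362.
|2370362 − 2352587| = 17775.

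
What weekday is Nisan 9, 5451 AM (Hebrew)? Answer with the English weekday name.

This is JDN 2338783 (8 April 1691 Gregorian).
JDN 2338783 mod 7 = 6, and JDN 0 was a Monday, so this is a Sunday.

Sunday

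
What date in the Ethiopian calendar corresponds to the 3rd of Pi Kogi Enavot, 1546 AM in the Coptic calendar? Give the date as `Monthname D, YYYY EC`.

The source date corresponds to 7 September 1830 in the Gregorian calendar (JDN 2389703).
That day falls on 3 Pagume 1822 EC in the Ethiopian calendar.

Pagume 3, 1822 EC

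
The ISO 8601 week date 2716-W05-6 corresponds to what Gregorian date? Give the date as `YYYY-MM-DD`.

2716-02-05

ISO week 1 of 2716 is the week containing the first Thursday of 2716.
Week 5, day 6 (Saturday) lands on 2716-02-05.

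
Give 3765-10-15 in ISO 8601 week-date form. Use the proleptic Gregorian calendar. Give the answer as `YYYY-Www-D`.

The weekday is Tuesday (ISO weekday 2).
That Tuesday belongs to ISO week 42 of ISO year 3765.

3765-W42-2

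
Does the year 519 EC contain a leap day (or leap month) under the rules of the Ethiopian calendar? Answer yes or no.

519 mod 4 = 3; in the Ethiopian calendar a year is leap when year mod 4 = 3, so it is a leap year.

yes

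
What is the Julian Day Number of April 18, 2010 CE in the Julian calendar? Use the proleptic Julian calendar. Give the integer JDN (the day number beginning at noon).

Equivalently 1 May 2010 (Gregorian).
JDN 2299161 is 15 October 1582 CE (Gregorian); the target day is +156157 days from there, so JDN = 2455318.

2455318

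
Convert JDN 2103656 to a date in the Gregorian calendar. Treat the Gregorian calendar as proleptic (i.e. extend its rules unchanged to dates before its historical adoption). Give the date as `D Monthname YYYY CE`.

JDN 2451545 is 1 Jan 2000; 2103656 is −347889 days from there.

7 July 1047 CE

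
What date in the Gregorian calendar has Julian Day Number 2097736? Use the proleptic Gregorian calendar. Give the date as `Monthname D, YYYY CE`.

April 22, 1031 CE

Counting from JDN 2299161 = 15 Oct 1582 gives an offset of -201425 days.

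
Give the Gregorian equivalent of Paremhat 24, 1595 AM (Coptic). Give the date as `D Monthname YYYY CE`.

1 April 1879 CE

Julian Day Number of the source date = 2407441.
Converting JDN 2407441 to the Gregorian calendar gives 1 April 1879 CE.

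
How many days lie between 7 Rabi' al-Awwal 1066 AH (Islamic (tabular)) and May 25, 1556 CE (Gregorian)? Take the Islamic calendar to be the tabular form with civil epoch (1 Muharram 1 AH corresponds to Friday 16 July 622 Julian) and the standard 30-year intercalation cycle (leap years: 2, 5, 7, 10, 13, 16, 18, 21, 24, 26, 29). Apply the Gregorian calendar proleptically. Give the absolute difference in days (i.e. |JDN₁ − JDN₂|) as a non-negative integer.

First date → JDN 2325905; second date → JDN 2289522.
The interval is |2325905 − 2289522| = 36383 days.

36383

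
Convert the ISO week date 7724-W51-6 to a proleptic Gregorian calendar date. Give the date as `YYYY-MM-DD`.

7724-12-23

ISO week 1 of 7724 is the week containing the first Thursday of 7724.
Week 51, day 6 (Saturday) lands on 7724-12-23.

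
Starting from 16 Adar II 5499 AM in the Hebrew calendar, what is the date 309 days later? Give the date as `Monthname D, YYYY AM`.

JDN of 16 Adar II 5499 AM = 2356301.
2356301 + 309 = 2356610.
JDN 2356610 in the Hebrew calendar is Tevet 29, 5500 AM.

Tevet 29, 5500 AM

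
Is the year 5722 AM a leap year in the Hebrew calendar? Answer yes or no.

Hebrew year 5722 is year 3 of its 19-year Metonic cycle; leap years are at positions 3, 6, 8, 11, 14, 17, 19, so it is a leap year (13 months).

yes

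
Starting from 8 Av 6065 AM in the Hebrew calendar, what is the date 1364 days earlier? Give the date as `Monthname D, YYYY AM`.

Counting 1364 days back from JDN 2563155 reaches JDN 2561791, which is Cheshvan 2, 6062 AM.

Cheshvan 2, 6062 AM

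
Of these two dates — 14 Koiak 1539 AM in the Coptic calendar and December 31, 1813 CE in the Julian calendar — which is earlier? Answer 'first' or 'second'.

second

The two dates have Julian Day Numbers 2386887 and 2383621 respectively.
Since 2383621 < 2386887, the second date comes first.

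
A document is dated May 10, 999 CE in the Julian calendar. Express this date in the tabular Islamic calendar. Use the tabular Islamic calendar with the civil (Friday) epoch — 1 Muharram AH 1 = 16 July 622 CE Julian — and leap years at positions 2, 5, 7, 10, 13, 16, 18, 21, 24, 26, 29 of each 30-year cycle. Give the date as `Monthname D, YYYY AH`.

Jumada al-Awwal 21, 389 AH

The source date corresponds to 15 May 999 in the proleptic Gregorian calendar (JDN 2086072).
That day falls on 21 Jumada al-Awwal 389 AH in the tabular Islamic calendar.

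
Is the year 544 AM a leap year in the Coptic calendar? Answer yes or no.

no

544 mod 4 = 0; in the Coptic calendar a year is leap when year mod 4 = 3, so it is a common year.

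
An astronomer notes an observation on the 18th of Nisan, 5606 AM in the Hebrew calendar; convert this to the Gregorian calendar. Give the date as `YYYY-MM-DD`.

1846-04-14

Both dates share Julian Day Number 2395401; in the Gregorian calendar that is 14 April 1846 CE.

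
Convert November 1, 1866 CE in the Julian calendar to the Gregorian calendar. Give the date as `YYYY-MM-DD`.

1866-11-13

At this point the Julian calendar is 12 days behind the Gregorian.
1 November 1866 Julian + 12 days → 13 November 1866 Gregorian.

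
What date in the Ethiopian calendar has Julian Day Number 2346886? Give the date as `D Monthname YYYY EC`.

10 Sene 1705 EC

The Gregorian equivalent of JDN 2346886 is 15 June 1713.
In the Ethiopian calendar that day is 10 Sene 1705 EC.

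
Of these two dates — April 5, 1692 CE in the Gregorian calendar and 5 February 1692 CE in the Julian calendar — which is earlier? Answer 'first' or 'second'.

second

The two dates have Julian Day Numbers 2339146 and 2339096 respectively.
Since 2339096 < 2339146, the second date comes first.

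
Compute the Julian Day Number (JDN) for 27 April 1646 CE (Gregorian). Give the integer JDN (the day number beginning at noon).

2322366

JDN 2400001 is 17 November 1858 CE (Gregorian), MJD 0; the target day is −77635 days from there, so JDN = 2322366.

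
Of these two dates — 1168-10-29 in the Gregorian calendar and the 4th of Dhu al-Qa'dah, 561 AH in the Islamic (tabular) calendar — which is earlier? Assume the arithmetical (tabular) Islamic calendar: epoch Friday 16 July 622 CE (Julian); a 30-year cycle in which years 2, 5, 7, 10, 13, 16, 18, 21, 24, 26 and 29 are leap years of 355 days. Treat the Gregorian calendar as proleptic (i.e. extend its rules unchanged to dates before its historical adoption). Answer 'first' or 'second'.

second

Converting both to JDN: 2147965 vs 2147183; the smaller is the second.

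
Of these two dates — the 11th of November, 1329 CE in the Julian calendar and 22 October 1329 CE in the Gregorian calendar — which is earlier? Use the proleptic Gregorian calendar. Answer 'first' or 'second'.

second

The two dates have Julian Day Numbers 2206790 and 2206762 respectively.
Since 2206762 < 2206790, the second date comes first.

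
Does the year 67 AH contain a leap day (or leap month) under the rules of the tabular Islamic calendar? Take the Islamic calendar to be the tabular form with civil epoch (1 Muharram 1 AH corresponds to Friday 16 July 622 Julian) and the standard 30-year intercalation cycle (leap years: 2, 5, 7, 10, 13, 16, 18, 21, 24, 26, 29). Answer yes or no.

Year 67 AH is year 7 of its 30-year cycle; leap positions are 2, 5, 7, 10, 13, 16, 18, 21, 24, 26, 29, so it is a leap year (355 days).

yes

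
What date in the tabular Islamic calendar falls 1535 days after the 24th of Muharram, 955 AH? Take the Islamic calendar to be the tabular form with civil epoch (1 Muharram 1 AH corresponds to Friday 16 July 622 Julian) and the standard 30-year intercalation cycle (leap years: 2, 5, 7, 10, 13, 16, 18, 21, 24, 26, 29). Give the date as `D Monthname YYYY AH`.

Counting 1535 days forward from JDN 2286529 reaches JDN 2288064, which is 24 Jumada al-Awwal 959 AH.

24 Jumada al-Awwal 959 AH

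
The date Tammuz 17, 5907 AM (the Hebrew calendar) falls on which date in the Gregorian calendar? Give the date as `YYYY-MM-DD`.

2147-07-15

Both dates share Julian Day Number 2505431; in the Gregorian calendar that is 15 July 2147 CE.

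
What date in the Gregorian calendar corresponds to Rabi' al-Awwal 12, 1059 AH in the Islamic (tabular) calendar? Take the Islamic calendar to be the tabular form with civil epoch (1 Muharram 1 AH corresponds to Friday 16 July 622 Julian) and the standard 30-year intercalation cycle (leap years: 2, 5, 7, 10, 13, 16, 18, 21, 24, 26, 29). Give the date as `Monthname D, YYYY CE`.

March 26, 1649 CE

Julian Day Number of the source date = 2323430.
Converting JDN 2323430 to the Gregorian calendar gives 26 March 1649 CE.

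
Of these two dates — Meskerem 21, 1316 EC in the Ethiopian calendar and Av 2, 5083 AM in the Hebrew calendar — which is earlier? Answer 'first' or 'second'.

First date → JDN 2204545; second date → JDN 2204469.
JDN 2204469 < JDN 2204545, so the second date is earlier.

second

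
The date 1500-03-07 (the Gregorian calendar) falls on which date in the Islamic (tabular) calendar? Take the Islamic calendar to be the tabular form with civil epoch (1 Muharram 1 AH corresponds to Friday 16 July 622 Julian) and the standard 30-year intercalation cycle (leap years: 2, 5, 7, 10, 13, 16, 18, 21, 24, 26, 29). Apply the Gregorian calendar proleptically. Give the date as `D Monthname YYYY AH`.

26 Rajab 905 AH

Both dates share Julian Day Number 2268989; in the tabular Islamic calendar that is 26 Rajab 905 AH.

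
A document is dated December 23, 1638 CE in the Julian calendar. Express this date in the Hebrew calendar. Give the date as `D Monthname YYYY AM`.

Julian Day Number of the source date = 2319694.
Converting JDN 2319694 to the Hebrew calendar gives 26 Tevet 5399 AM.

26 Tevet 5399 AM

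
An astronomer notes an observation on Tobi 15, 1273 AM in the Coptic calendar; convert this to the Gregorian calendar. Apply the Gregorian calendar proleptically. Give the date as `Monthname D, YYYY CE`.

January 20, 1557 CE

Both dates share Julian Day Number 2289762; in the Gregorian calendar that is 20 January 1557 CE.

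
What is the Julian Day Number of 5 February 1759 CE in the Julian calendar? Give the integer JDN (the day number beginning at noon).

Equivalently 16 February 1759 (Gregorian).
JDN 2451545 is 1 January 2000 CE (Gregorian); the target day is −87977 days from there, so JDN = 2363568.

2363568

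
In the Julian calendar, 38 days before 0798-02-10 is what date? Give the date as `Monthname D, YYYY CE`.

The starting date is JDN 2012568; 2012568 − 38 = 2012530.
JDN 2012530 corresponds to January 3, 798 CE.

January 3, 798 CE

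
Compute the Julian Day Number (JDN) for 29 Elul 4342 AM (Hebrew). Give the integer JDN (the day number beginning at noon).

1933878

In the proleptic Gregorian calendar the same day is 4 September 582.
JDN 2400001 is 17 November 1858 CE (Gregorian), MJD 0; the target day is −466123 days from there, so JDN = 1933878.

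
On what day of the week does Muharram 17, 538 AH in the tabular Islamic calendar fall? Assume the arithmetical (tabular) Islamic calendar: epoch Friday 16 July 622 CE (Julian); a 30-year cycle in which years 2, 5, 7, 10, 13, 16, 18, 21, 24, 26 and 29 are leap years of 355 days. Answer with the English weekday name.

Equivalently 8 August 1143 Gregorian, JDN 2138751.
JDN 2138751 mod 7 = 6, and JDN 0 was a Monday, so this is a Sunday.

Sunday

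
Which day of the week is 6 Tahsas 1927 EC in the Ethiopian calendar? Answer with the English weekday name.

Saturday

This is JDN 2427787 (15 December 1934 Gregorian).
Since JDN mod 7 = 5 (0 = Monday), the day is Saturday.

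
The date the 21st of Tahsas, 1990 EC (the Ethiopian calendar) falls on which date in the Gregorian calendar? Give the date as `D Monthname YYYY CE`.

Julian Day Number of the source date = 2450813.
Converting JDN 2450813 to the Gregorian calendar gives 30 December 1997 CE.

30 December 1997 CE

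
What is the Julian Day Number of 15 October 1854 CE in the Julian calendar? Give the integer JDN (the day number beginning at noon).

2398519

In the Gregorian calendar the same day is 27 October 1854.
JDN 2451545 is 1 January 2000 CE (Gregorian); the target day is −53026 days from there, so JDN = 2398519.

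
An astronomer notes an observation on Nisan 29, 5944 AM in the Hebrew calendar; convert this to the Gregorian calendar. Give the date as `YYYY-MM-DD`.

Both dates share Julian Day Number 2518850; in the Gregorian calendar that is 10 April 2184 CE.

2184-04-10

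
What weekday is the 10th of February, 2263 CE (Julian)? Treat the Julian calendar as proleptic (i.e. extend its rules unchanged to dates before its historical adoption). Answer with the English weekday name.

Equivalently 25 February 2263 Gregorian, JDN 2547659.
JDN 2547659 mod 7 = 2, and JDN 0 was a Monday, so this is a Wednesday.

Wednesday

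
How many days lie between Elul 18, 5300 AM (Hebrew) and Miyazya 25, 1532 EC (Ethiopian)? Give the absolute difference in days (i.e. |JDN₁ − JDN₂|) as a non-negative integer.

123

First date → JDN 2283776; second date → JDN 2283653.
The interval is |2283776 − 2283653| = 123 days.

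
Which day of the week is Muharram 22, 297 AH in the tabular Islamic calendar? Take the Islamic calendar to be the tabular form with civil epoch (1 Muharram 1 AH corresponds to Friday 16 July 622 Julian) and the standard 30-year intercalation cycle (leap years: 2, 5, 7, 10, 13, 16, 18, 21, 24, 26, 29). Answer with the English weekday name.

In the proleptic Gregorian calendar this is 16 October 909 (JDN 2053354).
2053354 ≡ 2 (mod 7); counting from Monday = 0 gives Wednesday.

Wednesday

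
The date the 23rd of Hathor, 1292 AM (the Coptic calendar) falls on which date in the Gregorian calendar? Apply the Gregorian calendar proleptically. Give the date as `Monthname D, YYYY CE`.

Julian Day Number of the source date = 2296650.
Converting JDN 2296650 to the Gregorian calendar gives 30 November 1575 CE.

November 30, 1575 CE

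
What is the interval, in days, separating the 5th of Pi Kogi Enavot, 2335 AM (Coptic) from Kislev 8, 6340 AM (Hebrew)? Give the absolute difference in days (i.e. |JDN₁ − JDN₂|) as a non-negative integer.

14535

JDN of the first date = 2677887.
JDN of the second date = 2663352.
|2663352 − 2677887| = 14535.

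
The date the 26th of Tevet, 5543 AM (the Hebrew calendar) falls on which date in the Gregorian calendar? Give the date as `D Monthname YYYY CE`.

31 December 1782 CE

Julian Day Number of the source date = 2372287.
Converting JDN 2372287 to the Gregorian calendar gives 31 December 1782 CE.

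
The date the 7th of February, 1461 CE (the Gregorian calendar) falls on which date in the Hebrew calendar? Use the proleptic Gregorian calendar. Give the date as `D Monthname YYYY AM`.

18 Shevat 5221 AM

Julian Day Number of the source date = 2254717.
Converting JDN 2254717 to the Hebrew calendar gives 18 Shevat 5221 AM.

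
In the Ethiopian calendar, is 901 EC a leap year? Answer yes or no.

901 mod 4 = 1; in the Ethiopian calendar a year is leap when year mod 4 = 3, so it is a common year.

no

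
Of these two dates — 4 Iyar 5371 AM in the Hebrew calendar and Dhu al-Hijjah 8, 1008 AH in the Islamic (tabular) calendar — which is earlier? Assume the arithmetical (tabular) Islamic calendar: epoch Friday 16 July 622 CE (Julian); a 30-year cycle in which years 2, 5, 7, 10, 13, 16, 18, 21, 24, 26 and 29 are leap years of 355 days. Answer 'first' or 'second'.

second

Converting both to JDN: 2309572 vs 2305619; the smaller is the second.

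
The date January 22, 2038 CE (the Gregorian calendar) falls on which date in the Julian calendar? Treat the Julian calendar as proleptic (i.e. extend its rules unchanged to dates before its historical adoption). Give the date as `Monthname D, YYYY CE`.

The Julian–Gregorian offset here is 13 days (Julian trailing).
22 January 2038 Gregorian − 13 days → 9 January 2038 Julian.

January 9, 2038 CE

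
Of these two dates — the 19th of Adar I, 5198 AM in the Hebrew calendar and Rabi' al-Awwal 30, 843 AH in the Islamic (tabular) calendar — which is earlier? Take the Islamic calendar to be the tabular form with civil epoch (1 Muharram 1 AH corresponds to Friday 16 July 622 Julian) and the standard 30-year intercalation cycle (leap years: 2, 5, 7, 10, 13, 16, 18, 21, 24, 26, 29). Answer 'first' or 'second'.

First date → JDN 2246332; second date → JDN 2246905.
JDN 2246332 < JDN 2246905, so the first date is earlier.

first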